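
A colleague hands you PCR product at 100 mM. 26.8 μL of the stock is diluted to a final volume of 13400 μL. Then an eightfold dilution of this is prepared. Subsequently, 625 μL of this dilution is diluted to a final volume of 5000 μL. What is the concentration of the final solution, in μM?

Overall dilution factor = 500 × 8 × 8 = 3.20 × 10⁴.
100 mM / 3.20 × 10⁴ = 3.12 × 10⁻³ mM = 3.13 μM.

3.13 μM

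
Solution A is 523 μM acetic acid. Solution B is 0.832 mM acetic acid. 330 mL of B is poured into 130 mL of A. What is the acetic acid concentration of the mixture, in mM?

0.745 mM

C_B = 0.832 mM = 832 μM.
C_mix = (C_A·V_A + C_B·V_B)/(V_A + V_B) = (523×130 + 832×330) / 460.0 = 745 μM = 0.745 mM.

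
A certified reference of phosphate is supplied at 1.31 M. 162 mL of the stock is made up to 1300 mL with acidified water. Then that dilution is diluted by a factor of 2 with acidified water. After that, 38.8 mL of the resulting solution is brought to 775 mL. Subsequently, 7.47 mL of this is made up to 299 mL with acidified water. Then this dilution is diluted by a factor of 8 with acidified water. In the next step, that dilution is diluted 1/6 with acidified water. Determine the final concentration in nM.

2130 nM

Overall dilution factor = 8.025 × 2 × 19.97 × 40.03 × 8 × 6 = 6.16 × 10⁵.
1.31 M / 6.16 × 10⁵ = 2.13 × 10⁻⁶ M = 2130 nM.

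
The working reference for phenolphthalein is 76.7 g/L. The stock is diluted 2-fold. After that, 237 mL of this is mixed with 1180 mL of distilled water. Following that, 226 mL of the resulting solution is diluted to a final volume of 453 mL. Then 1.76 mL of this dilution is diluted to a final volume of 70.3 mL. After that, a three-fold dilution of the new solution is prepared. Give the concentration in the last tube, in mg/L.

Overall dilution factor = 2 × 5.979 × 2.004 × 39.94 × 3 = 2872.
76.7 g/L / 2872 = 0.0267 g/L = 26.7 mg/L.

26.7 mg/L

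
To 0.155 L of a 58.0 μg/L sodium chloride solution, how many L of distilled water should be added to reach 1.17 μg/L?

V₂ = C₁V₁/C₂ = 58.0 × 0.155 / 1.17 = 7.68 L.
Diluent to add = V₂ − V₁ = 7.68 − 0.155 = 7.53 L.

7.53 L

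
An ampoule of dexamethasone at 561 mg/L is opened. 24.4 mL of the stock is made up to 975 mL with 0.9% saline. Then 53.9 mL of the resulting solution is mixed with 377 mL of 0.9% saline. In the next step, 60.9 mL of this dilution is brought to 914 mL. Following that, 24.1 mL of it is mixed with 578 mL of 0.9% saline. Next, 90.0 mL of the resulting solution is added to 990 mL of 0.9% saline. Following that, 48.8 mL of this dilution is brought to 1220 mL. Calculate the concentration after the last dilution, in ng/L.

15.6 ng/L

Overall dilution factor = 39.96 × 7.994 × 15.01 × 24.98 × 12 × 25 = 3.59 × 10⁷.
561 mg/L / 3.59 × 10⁷ = 1.56 × 10⁻⁵ mg/L = 15.6 ng/L.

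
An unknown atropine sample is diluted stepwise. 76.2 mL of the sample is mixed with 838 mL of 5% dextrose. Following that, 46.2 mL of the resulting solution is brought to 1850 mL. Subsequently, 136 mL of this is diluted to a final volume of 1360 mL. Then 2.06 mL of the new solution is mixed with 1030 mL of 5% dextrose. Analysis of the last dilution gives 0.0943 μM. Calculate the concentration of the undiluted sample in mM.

227 mM

Overall dilution factor = 12.00 × 40.04 × 10 × 501 = 2.41 × 10⁶.
Original = 0.0943 μM × 2.41 × 10⁶ = 2.27 × 10⁵ μM = 227 mM.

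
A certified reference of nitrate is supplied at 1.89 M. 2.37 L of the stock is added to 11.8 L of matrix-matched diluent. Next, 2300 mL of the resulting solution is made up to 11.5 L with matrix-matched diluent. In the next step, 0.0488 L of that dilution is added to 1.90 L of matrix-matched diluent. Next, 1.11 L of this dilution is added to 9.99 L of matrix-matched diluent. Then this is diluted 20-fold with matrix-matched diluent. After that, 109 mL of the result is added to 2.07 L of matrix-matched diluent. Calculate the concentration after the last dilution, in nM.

396 nM

Overall dilution factor = 5.979 × 5 × 39.93 × 10 × 20 × 19.99 = 4.77 × 10⁶.
1.89 M / 4.77 × 10⁶ = 3.96 × 10⁻⁷ M = 396 nM.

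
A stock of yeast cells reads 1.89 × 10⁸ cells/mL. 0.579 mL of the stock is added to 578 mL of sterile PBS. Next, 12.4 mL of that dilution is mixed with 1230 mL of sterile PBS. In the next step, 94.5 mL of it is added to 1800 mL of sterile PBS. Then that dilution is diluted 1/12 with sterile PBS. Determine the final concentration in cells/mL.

7.85 cells/mL

Overall dilution factor = 999.3 × 100.2 × 20.05 × 12 = 2.41 × 10⁷.
1.89 × 10⁸ cells/mL / 2.41 × 10⁷ = 7.85 cells/mL.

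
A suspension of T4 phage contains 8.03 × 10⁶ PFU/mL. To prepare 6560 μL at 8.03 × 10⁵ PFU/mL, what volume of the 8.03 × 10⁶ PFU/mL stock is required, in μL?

V₁ = C₂V₂/C₁ = 8.03 × 10⁵ × 6560 / 8.03 × 10⁶ = 656 μL.

656 μL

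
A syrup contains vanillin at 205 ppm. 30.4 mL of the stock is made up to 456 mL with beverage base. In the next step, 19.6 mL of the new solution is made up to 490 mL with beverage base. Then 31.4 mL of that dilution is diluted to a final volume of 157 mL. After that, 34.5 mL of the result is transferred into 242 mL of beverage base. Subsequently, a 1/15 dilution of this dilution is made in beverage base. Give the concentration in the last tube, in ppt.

909 ppt

Overall dilution factor = 15 × 25 × 5 × 8.014 × 15 = 2.25 × 10⁵.
205 ppm / 2.25 × 10⁵ = 9.09 × 10⁻⁴ ppm = 909 ppt.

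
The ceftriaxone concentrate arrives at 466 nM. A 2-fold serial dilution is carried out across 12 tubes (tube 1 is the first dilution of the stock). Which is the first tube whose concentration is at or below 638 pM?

Tube n has concentration 466 nM / 2ⁿ.
Need 2ⁿ ≥ 466 nM / 638 pM = 730, so n ≥ 9.51.
First such tube: n = 10.

tube 10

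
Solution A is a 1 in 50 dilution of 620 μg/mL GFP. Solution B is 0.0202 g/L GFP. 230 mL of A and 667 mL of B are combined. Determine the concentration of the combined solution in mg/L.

18.2 mg/L

C_A = 620 μg/mL / 50 = 12.4 μg/mL.
C_B = 0.0202 g/L = 20.2 μg/mL.
C_mix = (C_A·V_A + C_B·V_B)/(V_A + V_B) = (12.4×230 + 20.2×667) / 897.0 = 18.2 μg/mL = 18.2 mg/L.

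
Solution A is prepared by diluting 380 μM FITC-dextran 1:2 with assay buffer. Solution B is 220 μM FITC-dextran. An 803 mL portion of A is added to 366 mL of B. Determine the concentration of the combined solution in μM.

199 μM

C_A = 380 μM / 2 = 190 μM.
C_mix = (C_A·V_A + C_B·V_B)/(V_A + V_B) = (190×803 + 220×366) / 1169 = 199 μM.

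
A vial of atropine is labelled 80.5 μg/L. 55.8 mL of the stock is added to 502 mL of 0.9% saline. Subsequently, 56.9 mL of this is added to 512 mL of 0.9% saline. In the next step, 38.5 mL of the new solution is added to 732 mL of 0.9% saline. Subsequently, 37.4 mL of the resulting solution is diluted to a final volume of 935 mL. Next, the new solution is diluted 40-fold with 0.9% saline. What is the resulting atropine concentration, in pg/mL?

Overall dilution factor = 9.996 × 9.998 × 20.01 × 25 × 40 = 2.00 × 10⁶.
80.5 μg/L / 2.00 × 10⁶ = 4.02 × 10⁻⁵ μg/L = 0.0402 pg/mL.

0.0402 pg/mL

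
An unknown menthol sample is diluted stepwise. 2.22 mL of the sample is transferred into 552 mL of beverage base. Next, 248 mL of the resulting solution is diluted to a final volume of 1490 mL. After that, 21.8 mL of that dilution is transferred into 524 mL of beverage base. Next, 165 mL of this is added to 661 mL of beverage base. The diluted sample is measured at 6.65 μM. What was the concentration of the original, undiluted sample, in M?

Overall dilution factor = 249.6 × 6.008 × 25.04 × 5.006 = 1.88 × 10⁵.
Original = 6.65 μM × 1.88 × 10⁵ = 1.25 × 10⁶ μM = 1.25 M.

1.25 M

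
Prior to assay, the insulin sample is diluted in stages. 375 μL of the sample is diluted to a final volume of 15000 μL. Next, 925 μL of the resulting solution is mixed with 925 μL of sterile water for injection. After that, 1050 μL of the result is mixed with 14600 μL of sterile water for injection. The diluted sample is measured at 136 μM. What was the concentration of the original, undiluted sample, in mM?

Overall dilution factor = 40 × 2 × 14.90 = 1192.
Original = 136 μM × 1192 = 1.62 × 10⁵ μM = 162 mM.

162 mM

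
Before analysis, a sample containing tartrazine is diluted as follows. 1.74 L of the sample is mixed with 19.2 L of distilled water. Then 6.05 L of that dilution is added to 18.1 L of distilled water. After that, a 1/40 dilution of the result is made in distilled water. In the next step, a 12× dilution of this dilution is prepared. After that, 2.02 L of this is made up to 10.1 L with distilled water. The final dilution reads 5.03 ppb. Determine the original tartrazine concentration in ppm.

580 ppm

Overall dilution factor = 12.03 × 3.992 × 40 × 12 × 5 = 1.15 × 10⁵.
Original = 5.03 ppb × 1.15 × 10⁵ = 5.80 × 10⁵ ppb = 580 ppm.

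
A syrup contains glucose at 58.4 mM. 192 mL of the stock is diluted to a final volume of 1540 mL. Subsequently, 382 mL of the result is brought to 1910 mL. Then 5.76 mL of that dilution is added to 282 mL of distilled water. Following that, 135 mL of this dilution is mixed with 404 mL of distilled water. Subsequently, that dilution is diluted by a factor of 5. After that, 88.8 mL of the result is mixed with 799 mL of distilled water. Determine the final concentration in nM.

Overall dilution factor = 8.021 × 5 × 49.96 × 3.993 × 5 × 9.998 = 4.00 × 10⁵.
58.4 mM / 4.00 × 10⁵ = 1.46 × 10⁻⁴ mM = 146 nM.

146 nM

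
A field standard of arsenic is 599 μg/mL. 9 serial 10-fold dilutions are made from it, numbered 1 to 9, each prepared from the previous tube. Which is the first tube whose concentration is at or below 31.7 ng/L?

Tube n has concentration 599 μg/mL / 10ⁿ.
Need 10ⁿ ≥ 599 μg/mL / 31.7 ng/L = 1.89 × 10⁷, so n ≥ 7.28.
First such tube: n = 8.

tube 8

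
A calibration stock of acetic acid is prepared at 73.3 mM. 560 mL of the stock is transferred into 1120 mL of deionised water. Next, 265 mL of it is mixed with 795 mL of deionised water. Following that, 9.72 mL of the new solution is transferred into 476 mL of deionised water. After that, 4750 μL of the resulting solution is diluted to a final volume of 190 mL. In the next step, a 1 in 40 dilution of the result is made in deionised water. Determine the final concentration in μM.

0.0764 μM

Overall dilution factor = 3 × 4 × 49.97 × 40 × 40 = 9.59 × 10⁵.
73.3 mM / 9.59 × 10⁵ = 7.64 × 10⁻⁵ mM = 0.0764 μM.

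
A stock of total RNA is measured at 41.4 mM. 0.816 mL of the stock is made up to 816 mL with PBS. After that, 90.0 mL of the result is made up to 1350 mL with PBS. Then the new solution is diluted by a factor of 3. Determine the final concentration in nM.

Overall dilution factor = 1000 × 15 × 3 = 4.50 × 10⁴.
41.4 mM / 4.50 × 10⁴ = 9.20 × 10⁻⁴ mM = 920 nM.

920 nM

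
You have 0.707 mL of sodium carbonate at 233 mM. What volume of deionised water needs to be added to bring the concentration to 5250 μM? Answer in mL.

30.7 mL

5250 μM = 5.25 mM.
V₂ = C₁V₁/C₂ = 233 × 0.707 / 5.25 = 31.4 mL.
Diluent to add = V₂ − V₁ = 31.4 − 0.707 = 30.7 mL.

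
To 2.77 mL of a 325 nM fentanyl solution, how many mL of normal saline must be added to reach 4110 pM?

216 mL

4110 pM = 4.11 nM.
V₂ = C₁V₁/C₂ = 325 × 2.77 / 4.11 = 219 mL.
Diluent to add = V₂ − V₁ = 219 − 2.77 = 216 mL.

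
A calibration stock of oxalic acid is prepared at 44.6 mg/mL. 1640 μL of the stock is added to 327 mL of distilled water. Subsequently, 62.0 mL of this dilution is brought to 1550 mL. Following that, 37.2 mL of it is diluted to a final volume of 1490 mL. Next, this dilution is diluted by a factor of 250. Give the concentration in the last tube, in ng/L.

889 ng/L

Overall dilution factor = 200.4 × 25 × 40.05 × 250 = 5.02 × 10⁷.
44.6 mg/mL / 5.02 × 10⁷ = 8.89 × 10⁻⁷ mg/mL = 889 ng/L.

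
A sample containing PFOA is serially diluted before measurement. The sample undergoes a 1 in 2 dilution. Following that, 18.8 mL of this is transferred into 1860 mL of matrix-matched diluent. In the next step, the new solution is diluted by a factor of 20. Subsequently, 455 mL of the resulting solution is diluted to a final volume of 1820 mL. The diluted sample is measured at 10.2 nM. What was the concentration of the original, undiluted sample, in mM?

Overall dilution factor = 2 × 99.94 × 20 × 4 = 1.60 × 10⁴.
Original = 10.2 nM × 1.60 × 10⁴ = 1.63 × 10⁵ nM = 0.163 mM.

0.163 mM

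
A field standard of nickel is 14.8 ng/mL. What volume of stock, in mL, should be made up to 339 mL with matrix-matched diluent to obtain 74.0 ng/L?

1.70 mL

74.0 ng/L = 0.0740 ng/mL.
V₁ = C₂V₂/C₁ = 0.0740 × 339 / 14.8 = 1.70 mL.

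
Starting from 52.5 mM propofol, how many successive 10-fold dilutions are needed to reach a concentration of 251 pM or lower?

9

Need 10ⁿ ≥ 2.09 × 10⁸, so n ≥ log(2.09 × 10⁸)/log(10) = 8.32.
Minimum whole steps: n = 9.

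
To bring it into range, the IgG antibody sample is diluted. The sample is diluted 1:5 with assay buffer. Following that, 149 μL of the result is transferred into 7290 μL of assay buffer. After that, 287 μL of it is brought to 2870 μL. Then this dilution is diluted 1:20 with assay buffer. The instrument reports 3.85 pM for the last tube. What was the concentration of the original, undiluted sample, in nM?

192 nM

Overall dilution factor = 5 × 49.93 × 10 × 20 = 4.99 × 10⁴.
Original = 3.85 pM × 4.99 × 10⁴ = 1.92 × 10⁵ pM = 192 nM.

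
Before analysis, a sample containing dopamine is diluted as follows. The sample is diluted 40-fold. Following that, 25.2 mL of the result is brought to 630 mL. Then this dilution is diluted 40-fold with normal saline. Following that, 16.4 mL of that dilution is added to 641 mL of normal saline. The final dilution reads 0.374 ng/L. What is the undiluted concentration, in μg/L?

600 μg/L

Overall dilution factor = 40 × 25 × 40 × 40.09 = 1.60 × 10⁶.
Original = 0.374 ng/L × 1.60 × 10⁶ = 6.00 × 10⁵ ng/L = 600 μg/L.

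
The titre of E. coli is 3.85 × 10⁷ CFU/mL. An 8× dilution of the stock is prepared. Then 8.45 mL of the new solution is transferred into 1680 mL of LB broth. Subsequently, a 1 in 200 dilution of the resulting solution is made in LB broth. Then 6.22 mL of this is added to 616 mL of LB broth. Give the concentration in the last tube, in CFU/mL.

1.20 CFU/mL

Overall dilution factor = 8 × 199.8 × 200 × 100.0 = 3.20 × 10⁷.
3.85 × 10⁷ CFU/mL / 3.20 × 10⁷ = 1.20 CFU/mL.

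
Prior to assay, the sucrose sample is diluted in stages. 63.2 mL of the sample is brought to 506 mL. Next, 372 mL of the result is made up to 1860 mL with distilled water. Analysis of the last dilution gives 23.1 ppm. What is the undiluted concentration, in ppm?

925 ppm

Overall dilution factor = 8.006 × 5 = 40.0.
Original = 23.1 ppm × 40.0 = 925 ppm.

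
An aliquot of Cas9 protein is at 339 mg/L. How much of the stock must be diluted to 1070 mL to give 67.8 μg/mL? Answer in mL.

67.8 μg/mL = 67.8 mg/L.
V₁ = C₂V₂/C₁ = 67.8 × 1070 / 339 = 214 mL.

214 mL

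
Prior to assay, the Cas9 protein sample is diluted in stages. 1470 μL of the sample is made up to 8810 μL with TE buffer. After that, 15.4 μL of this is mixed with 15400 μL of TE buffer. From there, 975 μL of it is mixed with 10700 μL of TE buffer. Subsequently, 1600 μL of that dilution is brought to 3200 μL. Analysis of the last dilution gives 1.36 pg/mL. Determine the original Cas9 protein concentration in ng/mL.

Overall dilution factor = 5.993 × 1001 × 11.97 × 2 = 1.44 × 10⁵.
Original = 1.36 pg/mL × 1.44 × 10⁵ = 1.95 × 10⁵ pg/mL = 195 ng/mL.

195 ng/mL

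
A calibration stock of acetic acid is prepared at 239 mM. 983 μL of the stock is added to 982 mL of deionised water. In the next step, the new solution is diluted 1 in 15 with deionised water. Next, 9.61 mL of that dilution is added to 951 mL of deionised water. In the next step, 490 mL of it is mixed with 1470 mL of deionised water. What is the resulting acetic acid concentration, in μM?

0.0399 μM

Overall dilution factor = 1000.0 × 15 × 99.96 × 4 = 6.00 × 10⁶.
239 mM / 6.00 × 10⁶ = 3.99 × 10⁻⁵ mM = 0.0399 μM.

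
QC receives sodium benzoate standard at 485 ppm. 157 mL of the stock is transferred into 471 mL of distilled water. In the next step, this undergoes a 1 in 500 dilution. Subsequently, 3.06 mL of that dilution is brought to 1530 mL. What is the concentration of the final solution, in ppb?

Overall dilution factor = 4 × 500 × 500 = 1.00 × 10⁶.
485 ppm / 1.00 × 10⁶ = 4.85 × 10⁻⁴ ppm = 0.485 ppb.

0.485 ppb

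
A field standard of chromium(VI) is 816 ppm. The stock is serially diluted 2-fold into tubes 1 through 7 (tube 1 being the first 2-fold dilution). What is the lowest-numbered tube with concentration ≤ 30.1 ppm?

tube 5

Tube n has concentration 816 ppm / 2ⁿ.
Need 2ⁿ ≥ 816 ppm / 30.1 ppm = 27.1, so n ≥ 4.76.
First such tube: n = 5.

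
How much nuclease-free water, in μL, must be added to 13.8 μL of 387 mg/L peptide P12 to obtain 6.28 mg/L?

V₂ = C₁V₁/C₂ = 387 × 13.8 / 6.28 = 850 μL.
Diluent to add = V₂ − V₁ = 850 − 13.8 = 837 μL.

837 μL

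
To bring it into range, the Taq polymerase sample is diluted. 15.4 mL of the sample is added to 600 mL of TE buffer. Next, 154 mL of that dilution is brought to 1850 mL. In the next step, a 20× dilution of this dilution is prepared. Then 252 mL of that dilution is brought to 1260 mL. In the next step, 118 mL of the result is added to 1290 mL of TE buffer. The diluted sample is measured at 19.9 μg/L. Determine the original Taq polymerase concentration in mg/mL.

Overall dilution factor = 39.96 × 12.01 × 20 × 5 × 11.93 = 5.73 × 10⁵.
Original = 19.9 μg/L × 5.73 × 10⁵ = 1.14 × 10⁷ μg/L = 11.4 mg/mL.

11.4 mg/mL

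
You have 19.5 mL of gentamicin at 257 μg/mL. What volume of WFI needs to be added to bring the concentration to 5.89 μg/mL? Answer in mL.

831 mL

V₂ = C₁V₁/C₂ = 257 × 19.5 / 5.89 = 851 mL.
Diluent to add = V₂ − V₁ = 851 − 19.5 = 831 mL.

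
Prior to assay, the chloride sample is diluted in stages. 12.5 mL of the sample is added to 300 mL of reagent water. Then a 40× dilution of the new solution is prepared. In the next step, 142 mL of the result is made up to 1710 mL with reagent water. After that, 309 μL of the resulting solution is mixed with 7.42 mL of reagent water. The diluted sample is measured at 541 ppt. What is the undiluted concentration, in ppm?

163 ppm

Overall dilution factor = 25 × 40 × 12.04 × 25.01 = 3.01 × 10⁵.
Original = 541 ppt × 3.01 × 10⁵ = 1.63 × 10⁸ ppt = 163 ppm.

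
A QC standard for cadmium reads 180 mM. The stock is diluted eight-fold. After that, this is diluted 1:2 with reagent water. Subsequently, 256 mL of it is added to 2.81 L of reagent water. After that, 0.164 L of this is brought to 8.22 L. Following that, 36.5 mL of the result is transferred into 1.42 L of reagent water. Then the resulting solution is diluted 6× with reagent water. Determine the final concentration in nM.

Overall dilution factor = 8 × 2 × 11.98 × 50.12 × 39.90 × 6 = 2.30 × 10⁶.
180 mM / 2.30 × 10⁶ = 7.83 × 10⁻⁵ mM = 78.3 nM.

78.3 nM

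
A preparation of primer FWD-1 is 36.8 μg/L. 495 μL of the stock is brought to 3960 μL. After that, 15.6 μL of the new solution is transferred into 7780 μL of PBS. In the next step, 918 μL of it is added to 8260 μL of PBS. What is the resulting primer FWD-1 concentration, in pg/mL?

Overall dilution factor = 8 × 499.7 × 9.998 = 4.00 × 10⁴.
36.8 μg/L / 4.00 × 10⁴ = 9.21 × 10⁻⁴ μg/L = 0.921 pg/mL.

0.921 pg/mL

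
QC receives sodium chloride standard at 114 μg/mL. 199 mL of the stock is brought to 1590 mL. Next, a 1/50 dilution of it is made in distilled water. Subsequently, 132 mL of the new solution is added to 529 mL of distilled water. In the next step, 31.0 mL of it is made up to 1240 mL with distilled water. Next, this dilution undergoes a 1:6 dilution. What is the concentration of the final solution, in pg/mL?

Overall dilution factor = 7.990 × 50 × 5.008 × 40 × 6 = 4.80 × 10⁵.
114 μg/mL / 4.80 × 10⁵ = 2.37 × 10⁻⁴ μg/mL = 237 pg/mL.

237 pg/mL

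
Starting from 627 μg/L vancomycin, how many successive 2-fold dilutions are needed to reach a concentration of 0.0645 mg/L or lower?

4

Need 2ⁿ ≥ 9.72, so n ≥ log(9.72)/log(2) = 3.28.
Minimum whole steps: n = 4.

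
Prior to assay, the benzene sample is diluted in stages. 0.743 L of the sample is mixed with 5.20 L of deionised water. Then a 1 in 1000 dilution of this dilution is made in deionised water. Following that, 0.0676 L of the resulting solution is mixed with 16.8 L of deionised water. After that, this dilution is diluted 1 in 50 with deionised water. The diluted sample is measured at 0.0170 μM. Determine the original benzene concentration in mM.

1700 mM

Overall dilution factor = 7.999 × 1000 × 249.5 × 50 = 9.98 × 10⁷.
Original = 0.0170 μM × 9.98 × 10⁷ = 1.70 × 10⁶ μM = 1700 mM.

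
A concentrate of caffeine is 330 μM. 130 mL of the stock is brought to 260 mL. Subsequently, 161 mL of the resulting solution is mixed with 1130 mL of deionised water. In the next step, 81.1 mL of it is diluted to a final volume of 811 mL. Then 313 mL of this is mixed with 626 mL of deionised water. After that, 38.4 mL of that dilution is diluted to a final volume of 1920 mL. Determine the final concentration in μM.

Overall dilution factor = 2 × 8.019 × 10 × 3 × 50 = 2.41 × 10⁴.
330 μM / 2.41 × 10⁴ = 0.0137 μM.

0.0137 μM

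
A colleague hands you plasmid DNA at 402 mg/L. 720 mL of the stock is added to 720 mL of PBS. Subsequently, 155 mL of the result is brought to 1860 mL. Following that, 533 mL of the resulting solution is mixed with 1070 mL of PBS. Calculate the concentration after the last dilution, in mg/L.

Overall dilution factor = 2 × 12 × 3.008 = 72.2.
402 mg/L / 72.2 = 5.57 mg/L.

5.57 mg/L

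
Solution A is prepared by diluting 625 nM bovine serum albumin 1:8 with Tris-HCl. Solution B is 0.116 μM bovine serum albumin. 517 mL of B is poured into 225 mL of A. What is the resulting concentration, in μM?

0.105 μM

C_A = 625 nM / 8 = 78.1 nM.
C_B = 0.116 μM = 116 nM.
C_mix = (C_A·V_A + C_B·V_B)/(V_A + V_B) = (78.1×225 + 116×517) / 742.0 = 105 nM = 0.105 μM.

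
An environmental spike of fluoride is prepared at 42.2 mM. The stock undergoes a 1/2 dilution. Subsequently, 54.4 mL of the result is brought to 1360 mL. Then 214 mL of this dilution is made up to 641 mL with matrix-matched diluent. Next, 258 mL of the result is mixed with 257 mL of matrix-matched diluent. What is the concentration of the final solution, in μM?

141 μM

Overall dilution factor = 2 × 25 × 2.995 × 1.996 = 299.
42.2 mM / 299 = 0.141 mM = 141 μM.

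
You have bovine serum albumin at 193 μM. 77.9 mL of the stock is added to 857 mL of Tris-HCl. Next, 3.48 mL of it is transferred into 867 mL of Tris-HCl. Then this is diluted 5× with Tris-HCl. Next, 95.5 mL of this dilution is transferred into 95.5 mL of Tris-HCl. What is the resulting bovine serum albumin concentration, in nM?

6.43 nM

Overall dilution factor = 12.00 × 250.1 × 5 × 2 = 3.00 × 10⁴.
193 μM / 3.00 × 10⁴ = 6.43 × 10⁻³ μM = 6.43 nM.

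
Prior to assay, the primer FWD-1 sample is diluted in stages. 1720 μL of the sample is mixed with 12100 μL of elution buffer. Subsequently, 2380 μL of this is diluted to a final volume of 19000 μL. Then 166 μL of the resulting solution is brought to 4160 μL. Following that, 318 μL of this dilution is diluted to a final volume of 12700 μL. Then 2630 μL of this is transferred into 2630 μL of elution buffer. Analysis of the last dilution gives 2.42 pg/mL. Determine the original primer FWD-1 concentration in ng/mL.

Overall dilution factor = 8.035 × 7.983 × 25.06 × 39.94 × 2 = 1.28 × 10⁵.
Original = 2.42 pg/mL × 1.28 × 10⁵ = 3.11 × 10⁵ pg/mL = 311 ng/mL.

311 ng/mL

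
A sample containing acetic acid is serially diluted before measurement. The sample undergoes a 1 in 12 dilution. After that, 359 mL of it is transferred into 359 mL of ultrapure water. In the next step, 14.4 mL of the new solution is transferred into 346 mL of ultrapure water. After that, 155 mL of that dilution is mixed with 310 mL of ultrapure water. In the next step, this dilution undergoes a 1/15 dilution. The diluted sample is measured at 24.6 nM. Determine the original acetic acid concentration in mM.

Overall dilution factor = 12 × 2 × 25.03 × 3 × 15 = 2.70 × 10⁴.
Original = 24.6 nM × 2.70 × 10⁴ = 6.65 × 10⁵ nM = 0.665 mM.

0.665 mM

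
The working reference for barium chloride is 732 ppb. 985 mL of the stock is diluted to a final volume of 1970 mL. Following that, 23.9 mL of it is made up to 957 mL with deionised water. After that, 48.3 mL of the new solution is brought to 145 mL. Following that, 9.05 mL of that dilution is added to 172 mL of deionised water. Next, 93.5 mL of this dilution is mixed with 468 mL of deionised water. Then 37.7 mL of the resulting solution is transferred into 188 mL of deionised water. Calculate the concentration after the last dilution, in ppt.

Overall dilution factor = 2 × 40.04 × 3.002 × 20.01 × 6.005 × 5.987 = 1.73 × 10⁵.
732 ppb / 1.73 × 10⁵ = 4.23 × 10⁻³ ppb = 4.23 ppt.

4.23 ppt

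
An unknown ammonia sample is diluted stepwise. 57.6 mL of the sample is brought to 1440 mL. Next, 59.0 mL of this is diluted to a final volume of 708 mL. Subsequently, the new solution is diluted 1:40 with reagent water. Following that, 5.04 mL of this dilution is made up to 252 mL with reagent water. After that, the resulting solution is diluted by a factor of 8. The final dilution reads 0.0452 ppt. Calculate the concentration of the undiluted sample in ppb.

217 ppb

Overall dilution factor = 25 × 12 × 40 × 50 × 8 = 4.80 × 10⁶.
Original = 0.0452 ppt × 4.80 × 10⁶ = 2.17 × 10⁵ ppt = 217 ppb.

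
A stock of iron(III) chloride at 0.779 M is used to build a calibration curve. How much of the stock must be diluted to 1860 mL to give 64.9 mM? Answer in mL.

155 mL

64.9 mM = 0.0649 M.
V₁ = C₂V₂/C₁ = 0.0649 × 1860 / 0.779 = 155 mL.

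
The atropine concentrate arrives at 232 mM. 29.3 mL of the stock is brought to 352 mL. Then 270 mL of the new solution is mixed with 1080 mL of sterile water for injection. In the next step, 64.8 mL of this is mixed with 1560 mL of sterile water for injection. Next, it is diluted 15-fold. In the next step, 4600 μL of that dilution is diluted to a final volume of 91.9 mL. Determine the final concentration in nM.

Overall dilution factor = 12.01 × 5 × 25.07 × 15 × 19.98 = 4.51 × 10⁵.
232 mM / 4.51 × 10⁵ = 5.14 × 10⁻⁴ mM = 514 nM.

514 nM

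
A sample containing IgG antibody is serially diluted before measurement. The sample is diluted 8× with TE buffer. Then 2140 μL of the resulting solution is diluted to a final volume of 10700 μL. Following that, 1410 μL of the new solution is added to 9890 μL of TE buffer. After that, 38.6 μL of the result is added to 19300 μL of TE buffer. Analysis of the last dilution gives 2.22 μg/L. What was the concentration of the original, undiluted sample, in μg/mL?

Overall dilution factor = 8 × 5 × 8.014 × 501 = 1.61 × 10⁵.
Original = 2.22 μg/L × 1.61 × 10⁵ = 3.57 × 10⁵ μg/L = 357 μg/mL.

357 μg/mL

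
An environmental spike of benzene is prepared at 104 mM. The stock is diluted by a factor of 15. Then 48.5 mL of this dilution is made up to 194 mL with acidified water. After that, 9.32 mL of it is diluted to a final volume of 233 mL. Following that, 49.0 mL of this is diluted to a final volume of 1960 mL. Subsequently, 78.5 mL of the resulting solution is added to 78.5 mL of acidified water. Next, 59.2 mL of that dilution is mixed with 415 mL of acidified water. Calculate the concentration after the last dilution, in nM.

Overall dilution factor = 15 × 4 × 25 × 40 × 2 × 8.010 = 9.61 × 10⁵.
104 mM / 9.61 × 10⁵ = 1.08 × 10⁻⁴ mM = 108 nM.

108 nM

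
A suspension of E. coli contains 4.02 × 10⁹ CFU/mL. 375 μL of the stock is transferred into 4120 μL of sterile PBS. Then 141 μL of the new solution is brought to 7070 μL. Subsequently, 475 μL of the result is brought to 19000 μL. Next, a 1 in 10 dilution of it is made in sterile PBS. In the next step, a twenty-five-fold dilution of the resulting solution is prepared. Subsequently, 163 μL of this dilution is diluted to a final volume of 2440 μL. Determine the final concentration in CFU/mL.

44.7 CFU/mL

Overall dilution factor = 11.99 × 50.14 × 40 × 10 × 25 × 14.97 = 9.00 × 10⁷.
4.02 × 10⁹ CFU/mL / 9.00 × 10⁷ = 44.7 CFU/mL.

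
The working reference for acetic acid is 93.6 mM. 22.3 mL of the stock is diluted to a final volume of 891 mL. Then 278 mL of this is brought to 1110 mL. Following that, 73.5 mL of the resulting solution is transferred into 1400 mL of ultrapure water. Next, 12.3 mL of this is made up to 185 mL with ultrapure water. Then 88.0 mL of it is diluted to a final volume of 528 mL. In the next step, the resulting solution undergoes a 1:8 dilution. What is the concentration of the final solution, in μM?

Overall dilution factor = 39.96 × 3.993 × 20.05 × 15.04 × 6 × 8 = 2.31 × 10⁶.
93.6 mM / 2.31 × 10⁶ = 4.05 × 10⁻⁵ mM = 0.0405 μM.

0.0405 μM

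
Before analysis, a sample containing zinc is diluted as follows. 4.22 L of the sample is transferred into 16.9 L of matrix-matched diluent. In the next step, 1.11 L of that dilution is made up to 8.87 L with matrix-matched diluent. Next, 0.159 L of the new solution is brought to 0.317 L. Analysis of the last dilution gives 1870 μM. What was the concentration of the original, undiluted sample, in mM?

149 mM

Overall dilution factor = 5.005 × 7.991 × 1.994 = 79.7.
Original = 1870 μM × 79.7 = 1.49 × 10⁵ μM = 149 mM.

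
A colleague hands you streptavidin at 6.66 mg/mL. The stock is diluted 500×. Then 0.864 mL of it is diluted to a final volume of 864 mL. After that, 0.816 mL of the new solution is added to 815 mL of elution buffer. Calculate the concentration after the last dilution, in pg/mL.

Overall dilution factor = 500 × 1000 × 999.8 = 5.00 × 10⁸.
6.66 mg/mL / 5.00 × 10⁸ = 1.33 × 10⁻⁸ mg/mL = 13.3 pg/mL.

13.3 pg/mL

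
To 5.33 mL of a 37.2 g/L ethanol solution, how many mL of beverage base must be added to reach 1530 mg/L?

1530 mg/L = 1.53 g/L.
V₂ = C₁V₁/C₂ = 37.2 × 5.33 / 1.53 = 130 mL.
Diluent to add = V₂ − V₁ = 130 − 5.33 = 124 mL.

124 mL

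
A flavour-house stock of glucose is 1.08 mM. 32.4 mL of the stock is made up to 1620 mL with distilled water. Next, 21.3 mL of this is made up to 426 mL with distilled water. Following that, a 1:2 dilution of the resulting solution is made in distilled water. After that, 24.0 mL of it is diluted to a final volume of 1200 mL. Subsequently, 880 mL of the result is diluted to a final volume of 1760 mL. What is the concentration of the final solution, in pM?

Overall dilution factor = 50 × 20 × 2 × 50 × 2 = 2.00 × 10⁵.
1.08 mM / 2.00 × 10⁵ = 5.40 × 10⁻⁶ mM = 5400 pM.

5400 pM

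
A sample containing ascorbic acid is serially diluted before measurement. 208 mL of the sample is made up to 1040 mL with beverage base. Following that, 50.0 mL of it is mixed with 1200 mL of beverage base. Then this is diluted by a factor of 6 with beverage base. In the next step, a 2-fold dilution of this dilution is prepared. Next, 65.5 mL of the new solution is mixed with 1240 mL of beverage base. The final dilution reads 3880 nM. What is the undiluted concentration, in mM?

Overall dilution factor = 5 × 25 × 6 × 2 × 19.93 = 2.99 × 10⁴.
Original = 3880 nM × 2.99 × 10⁴ = 1.16 × 10⁸ nM = 116 mM.

116 mM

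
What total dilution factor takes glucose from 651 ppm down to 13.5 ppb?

Factor = C₀/C_target = 651 ppm / 13.5 ppb = 4.82 × 10⁴.

4.82 × 10⁴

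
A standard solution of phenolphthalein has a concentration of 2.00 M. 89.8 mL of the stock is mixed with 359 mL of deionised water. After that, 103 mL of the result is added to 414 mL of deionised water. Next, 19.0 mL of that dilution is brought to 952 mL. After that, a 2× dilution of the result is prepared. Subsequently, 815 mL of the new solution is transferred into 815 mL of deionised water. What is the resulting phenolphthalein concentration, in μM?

Overall dilution factor = 4.998 × 5.019 × 50.11 × 2 × 2 = 5028.
2.00 M / 5028 = 3.98 × 10⁻⁴ M = 398 μM.

398 μM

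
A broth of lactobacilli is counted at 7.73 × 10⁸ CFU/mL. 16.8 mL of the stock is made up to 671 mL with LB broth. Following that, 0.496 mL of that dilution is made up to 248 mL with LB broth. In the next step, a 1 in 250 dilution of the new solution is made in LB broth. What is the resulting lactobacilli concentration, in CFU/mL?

155 CFU/mL

Overall dilution factor = 39.94 × 500 × 250 = 4.99 × 10⁶.
7.73 × 10⁸ CFU/mL / 4.99 × 10⁶ = 155 CFU/mL.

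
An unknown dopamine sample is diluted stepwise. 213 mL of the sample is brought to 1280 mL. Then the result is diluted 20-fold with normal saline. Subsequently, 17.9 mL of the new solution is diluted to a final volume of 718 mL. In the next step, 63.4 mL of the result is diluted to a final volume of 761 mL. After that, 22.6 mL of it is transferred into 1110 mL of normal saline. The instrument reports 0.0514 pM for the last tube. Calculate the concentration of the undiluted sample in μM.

Overall dilution factor = 6.009 × 20 × 40.11 × 12.00 × 50.12 = 2.90 × 10⁶.
Original = 0.0514 pM × 2.90 × 10⁶ = 1.49 × 10⁵ pM = 0.149 μM.

0.149 μM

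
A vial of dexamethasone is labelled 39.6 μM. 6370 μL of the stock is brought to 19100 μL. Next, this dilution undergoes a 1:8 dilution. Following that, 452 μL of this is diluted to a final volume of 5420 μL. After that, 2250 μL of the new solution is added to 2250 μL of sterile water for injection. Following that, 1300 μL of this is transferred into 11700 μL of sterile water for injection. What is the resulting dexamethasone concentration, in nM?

Overall dilution factor = 2.998 × 8 × 11.99 × 2 × 10 = 5753.
39.6 μM / 5753 = 6.88 × 10⁻³ μM = 6.88 nM.

6.88 nM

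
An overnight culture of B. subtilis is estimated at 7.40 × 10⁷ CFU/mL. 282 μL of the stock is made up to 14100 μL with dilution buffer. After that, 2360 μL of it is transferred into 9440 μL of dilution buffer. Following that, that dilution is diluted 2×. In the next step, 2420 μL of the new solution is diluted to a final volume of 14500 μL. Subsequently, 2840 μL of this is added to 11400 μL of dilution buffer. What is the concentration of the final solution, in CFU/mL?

Overall dilution factor = 50 × 5 × 2 × 5.992 × 5.014 = 1.50 × 10⁴.
7.40 × 10⁷ CFU/mL / 1.50 × 10⁴ = 4930 CFU/mL.

4930 CFU/mL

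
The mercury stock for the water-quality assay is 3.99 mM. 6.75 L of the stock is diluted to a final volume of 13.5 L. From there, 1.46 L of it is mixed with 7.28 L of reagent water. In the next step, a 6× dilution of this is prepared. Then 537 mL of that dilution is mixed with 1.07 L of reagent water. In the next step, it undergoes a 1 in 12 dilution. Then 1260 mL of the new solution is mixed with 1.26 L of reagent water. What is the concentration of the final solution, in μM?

0.773 μM

Overall dilution factor = 2 × 5.986 × 6 × 2.993 × 12 × 2 = 5159.
3.99 mM / 5159 = 7.73 × 10⁻⁴ mM = 0.773 μM.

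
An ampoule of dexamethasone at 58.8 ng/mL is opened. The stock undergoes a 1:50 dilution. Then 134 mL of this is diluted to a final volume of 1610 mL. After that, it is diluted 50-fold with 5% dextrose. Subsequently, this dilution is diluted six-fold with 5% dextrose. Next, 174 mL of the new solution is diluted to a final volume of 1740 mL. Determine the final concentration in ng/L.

Overall dilution factor = 50 × 12.01 × 50 × 6 × 10 = 1.80 × 10⁶.
58.8 ng/mL / 1.80 × 10⁶ = 3.26 × 10⁻⁵ ng/mL = 0.0326 ng/L.

0.0326 ng/L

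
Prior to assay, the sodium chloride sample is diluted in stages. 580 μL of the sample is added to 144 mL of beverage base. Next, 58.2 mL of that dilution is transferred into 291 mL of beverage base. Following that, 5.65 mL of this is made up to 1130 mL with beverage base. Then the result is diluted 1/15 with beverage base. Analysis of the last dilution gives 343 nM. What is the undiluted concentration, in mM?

Overall dilution factor = 249.3 × 6 × 200 × 15 = 4.49 × 10⁶.
Original = 343 nM × 4.49 × 10⁶ = 1.54 × 10⁹ nM = 1540 mM.

1540 mM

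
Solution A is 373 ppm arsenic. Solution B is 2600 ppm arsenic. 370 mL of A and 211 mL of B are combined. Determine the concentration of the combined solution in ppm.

C_mix = (C_A·V_A + C_B·V_B)/(V_A + V_B) = (373×370 + 2600×211) / 581.0 = 1182 ppm.

1180 ppm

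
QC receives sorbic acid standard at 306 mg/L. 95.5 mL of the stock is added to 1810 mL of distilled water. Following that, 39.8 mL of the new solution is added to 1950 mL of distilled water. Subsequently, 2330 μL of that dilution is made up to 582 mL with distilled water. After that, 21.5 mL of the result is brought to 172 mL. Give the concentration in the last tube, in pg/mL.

154 pg/mL

Overall dilution factor = 19.95 × 49.99 × 249.8 × 8 = 1.99 × 10⁶.
306 mg/L / 1.99 × 10⁶ = 1.54 × 10⁻⁴ mg/L = 154 pg/mL.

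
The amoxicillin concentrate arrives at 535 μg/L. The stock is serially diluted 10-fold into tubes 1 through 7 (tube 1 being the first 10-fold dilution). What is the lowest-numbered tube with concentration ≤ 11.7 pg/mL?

tube 5

Tube n has concentration 535 μg/L / 10ⁿ.
Need 10ⁿ ≥ 535 μg/L / 11.7 pg/mL = 4.57 × 10⁴, so n ≥ 4.66.
First such tube: n = 5.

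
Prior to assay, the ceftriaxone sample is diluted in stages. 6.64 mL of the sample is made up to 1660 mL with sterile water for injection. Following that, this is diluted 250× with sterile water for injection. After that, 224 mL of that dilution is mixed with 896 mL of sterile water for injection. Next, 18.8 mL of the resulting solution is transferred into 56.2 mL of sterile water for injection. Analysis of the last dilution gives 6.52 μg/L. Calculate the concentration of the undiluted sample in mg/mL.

Overall dilution factor = 250 × 250 × 5 × 3.989 = 1.25 × 10⁶.
Original = 6.52 μg/L × 1.25 × 10⁶ = 8.13 × 10⁶ μg/L = 8.13 mg/mL.

8.13 mg/mL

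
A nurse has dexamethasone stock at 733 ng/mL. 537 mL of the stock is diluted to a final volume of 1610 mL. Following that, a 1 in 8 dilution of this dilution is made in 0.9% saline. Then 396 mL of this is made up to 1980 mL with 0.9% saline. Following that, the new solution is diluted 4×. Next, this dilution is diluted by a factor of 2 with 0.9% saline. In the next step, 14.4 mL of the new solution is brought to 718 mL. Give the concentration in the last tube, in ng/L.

15.3 ng/L

Overall dilution factor = 2.998 × 8 × 5 × 4 × 2 × 49.86 = 4.78 × 10⁴.
733 ng/mL / 4.78 × 10⁴ = 0.0153 ng/mL = 15.3 ng/L.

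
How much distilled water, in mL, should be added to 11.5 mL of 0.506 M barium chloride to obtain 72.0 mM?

69.3 mL

72.0 mM = 0.0720 M.
V₂ = C₁V₁/C₂ = 0.506 × 11.5 / 0.0720 = 80.8 mL.
Diluent to add = V₂ − V₁ = 80.8 − 11.5 = 69.3 mL.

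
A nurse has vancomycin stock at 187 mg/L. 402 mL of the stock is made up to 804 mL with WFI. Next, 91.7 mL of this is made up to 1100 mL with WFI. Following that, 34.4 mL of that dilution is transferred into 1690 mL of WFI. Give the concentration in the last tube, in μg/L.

155 μg/L

Overall dilution factor = 2 × 12.00 × 50.13 = 1203.
187 mg/L / 1203 = 0.155 mg/L = 155 μg/L.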